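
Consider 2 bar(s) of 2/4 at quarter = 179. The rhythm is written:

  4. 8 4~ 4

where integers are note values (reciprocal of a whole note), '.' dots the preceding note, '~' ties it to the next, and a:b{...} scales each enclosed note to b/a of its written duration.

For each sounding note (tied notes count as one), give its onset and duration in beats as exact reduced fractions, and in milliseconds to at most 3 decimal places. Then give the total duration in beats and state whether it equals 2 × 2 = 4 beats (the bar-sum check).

1) 0.0ms=0b +502.793ms=3/2b
2) 502.793ms=3/2b +167.598ms=1/2b
3) 670.391ms=2b +670.391ms=2b
Σ=4b of 4 (179bpm 2/4) — PASS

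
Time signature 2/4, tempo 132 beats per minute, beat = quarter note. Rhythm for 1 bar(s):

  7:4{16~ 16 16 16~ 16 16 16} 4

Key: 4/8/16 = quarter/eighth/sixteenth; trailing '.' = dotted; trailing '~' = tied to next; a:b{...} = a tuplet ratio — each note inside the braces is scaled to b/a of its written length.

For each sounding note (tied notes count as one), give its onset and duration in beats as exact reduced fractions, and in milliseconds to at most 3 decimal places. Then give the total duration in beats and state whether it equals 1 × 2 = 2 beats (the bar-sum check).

1) 0.0ms=0b +129.87ms=2/7b
2) 129.87ms=2/7b +64.935ms=1/7b
3) 194.805ms=3/7b +129.87ms=2/7b
4) 324.675ms=5/7b +64.935ms=1/7b
5) 389.61ms=6/7b +64.935ms=1/7b
6) 454.545ms=1b +454.545ms=1b
Σ=2b of 2 (132bpm 2/4) — PASS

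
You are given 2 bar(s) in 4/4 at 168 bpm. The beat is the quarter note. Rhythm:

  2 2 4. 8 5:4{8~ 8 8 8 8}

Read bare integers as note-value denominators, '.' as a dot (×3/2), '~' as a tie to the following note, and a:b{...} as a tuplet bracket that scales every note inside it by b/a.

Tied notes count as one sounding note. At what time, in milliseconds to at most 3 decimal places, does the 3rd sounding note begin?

1. 0.0ms @ 0 + 714.286ms (2)
2. 714.286ms @ 2 + 714.286ms (2)
3. 1428.571ms @ 4 + 535.714ms (3/2)
4. 1964.286ms @ 11/2 + 178.571ms (1/2)
5. 2142.857ms @ 6 + 285.714ms (4/5)
6. 2428.571ms @ 34/5 + 142.857ms (2/5)
7. 2571.429ms @ 36/5 + 142.857ms (2/5)
8. 2714.286ms @ 38/5 + 142.857ms (2/5)

note 3 onset = 4b = 1428.571ms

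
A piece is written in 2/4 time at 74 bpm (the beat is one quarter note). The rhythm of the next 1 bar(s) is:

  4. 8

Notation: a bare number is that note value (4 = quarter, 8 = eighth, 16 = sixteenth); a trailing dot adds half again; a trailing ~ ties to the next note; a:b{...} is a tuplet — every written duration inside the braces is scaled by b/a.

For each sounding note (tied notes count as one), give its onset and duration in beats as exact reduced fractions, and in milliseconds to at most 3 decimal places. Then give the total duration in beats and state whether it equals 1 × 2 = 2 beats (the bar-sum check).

1) 0.0ms=0b +1216.216ms=3/2b
2) 1216.216ms=3/2b +405.405ms=1/2b
Σ=2b of 2 (74bpm 2/4) — PASS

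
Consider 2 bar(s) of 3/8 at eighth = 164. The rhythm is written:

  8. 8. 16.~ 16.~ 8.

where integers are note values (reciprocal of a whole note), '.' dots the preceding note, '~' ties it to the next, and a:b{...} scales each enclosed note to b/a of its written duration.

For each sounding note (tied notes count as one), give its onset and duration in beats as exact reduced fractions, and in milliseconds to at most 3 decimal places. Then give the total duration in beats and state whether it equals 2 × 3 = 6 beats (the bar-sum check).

1) 0.0ms=0b +548.78ms=3/2b
2) 548.78ms=3/2b +548.78ms=3/2b
3) 1097.561ms=3b +1097.561ms=3b
Σ=6b of 6 (164bpm 3/8) — PASS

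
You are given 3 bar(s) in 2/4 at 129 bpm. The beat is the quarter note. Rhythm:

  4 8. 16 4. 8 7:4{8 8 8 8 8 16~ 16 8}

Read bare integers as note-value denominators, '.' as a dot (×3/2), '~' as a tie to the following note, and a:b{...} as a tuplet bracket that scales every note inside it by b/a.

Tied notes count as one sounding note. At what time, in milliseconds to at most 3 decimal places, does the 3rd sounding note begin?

1. 0.0ms @ 0 + 465.116ms (1)
2. 465.116ms @ 1 + 348.837ms (3/4)
3. 813.953ms @ 7/4 + 116.279ms (1/4)
4. 930.233ms @ 2 + 697.674ms (3/2)
5. 1627.907ms @ 7/2 + 232.558ms (1/2)
6. 1860.465ms @ 4 + 132.89ms (2/7)
7. 1993.355ms @ 30/7 + 132.89ms (2/7)
8. 2126.246ms @ 32/7 + 132.89ms (2/7)
9. 2259.136ms @ 34/7 + 132.89ms (2/7)
10. 2392.027ms @ 36/7 + 132.89ms (2/7)
11. 2524.917ms @ 38/7 + 132.89ms (2/7)
12. 2657.807ms @ 40/7 + 132.89ms (2/7)

note 3 onset = 7/4b = 813.953ms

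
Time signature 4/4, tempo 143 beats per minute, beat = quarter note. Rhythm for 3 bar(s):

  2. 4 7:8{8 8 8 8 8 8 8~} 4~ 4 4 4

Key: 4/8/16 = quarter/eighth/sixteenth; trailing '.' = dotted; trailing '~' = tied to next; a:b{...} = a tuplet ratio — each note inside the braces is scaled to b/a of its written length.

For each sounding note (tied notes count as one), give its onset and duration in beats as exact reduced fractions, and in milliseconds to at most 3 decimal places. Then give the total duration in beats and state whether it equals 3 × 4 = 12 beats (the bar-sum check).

1) 0.0ms=0b +1258.741ms=3b
2) 1258.741ms=3b +419.58ms=1b
3) 1678.322ms=4b +239.76ms=4/7b
4) 1918.082ms=32/7b +239.76ms=4/7b
5) 2157.842ms=36/7b +239.76ms=4/7b
6) 2397.602ms=40/7b +239.76ms=4/7b
7) 2637.363ms=44/7b +239.76ms=4/7b
8) 2877.123ms=48/7b +239.76ms=4/7b
9) 3116.883ms=52/7b +1078.921ms=18/7b
10) 4195.804ms=10b +419.58ms=1b
11) 4615.385ms=11b +419.58ms=1b
Σ=12b of 12 (143bpm 4/4) — PASS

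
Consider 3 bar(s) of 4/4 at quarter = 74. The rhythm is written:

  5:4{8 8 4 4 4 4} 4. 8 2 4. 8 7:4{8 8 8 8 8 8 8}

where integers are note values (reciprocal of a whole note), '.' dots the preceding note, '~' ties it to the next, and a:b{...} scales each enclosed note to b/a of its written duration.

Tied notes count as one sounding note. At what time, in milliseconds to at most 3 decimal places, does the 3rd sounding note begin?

note 3 onset = 4/5b = 648.649ms

1. 0.0ms @ 0 + 324.324ms (2/5)
2. 324.324ms @ 2/5 + 324.324ms (2/5)
3. 648.649ms @ 4/5 + 648.649ms (4/5)
4. 1297.297ms @ 8/5 + 648.649ms (4/5)
5. 1945.946ms @ 12/5 + 648.649ms (4/5)
6. 2594.595ms @ 16/5 + 648.649ms (4/5)
7. 3243.243ms @ 4 + 1216.216ms (3/2)
8. 4459.459ms @ 11/2 + 405.405ms (1/2)
9. 4864.865ms @ 6 + 1621.622ms (2)
10. 6486.486ms @ 8 + 1216.216ms (3/2)
11. 7702.703ms @ 19/2 + 405.405ms (1/2)
12. 8108.108ms @ 10 + 231.66ms (2/7)
13. 8339.768ms @ 72/7 + 231.66ms (2/7)
14. 8571.429ms @ 74/7 + 231.66ms (2/7)
15. 8803.089ms @ 76/7 + 231.66ms (2/7)
16. 9034.749ms @ 78/7 + 231.66ms (2/7)
17. 9266.409ms @ 80/7 + 231.66ms (2/7)
18. 9498.069ms @ 82/7 + 231.66ms (2/7)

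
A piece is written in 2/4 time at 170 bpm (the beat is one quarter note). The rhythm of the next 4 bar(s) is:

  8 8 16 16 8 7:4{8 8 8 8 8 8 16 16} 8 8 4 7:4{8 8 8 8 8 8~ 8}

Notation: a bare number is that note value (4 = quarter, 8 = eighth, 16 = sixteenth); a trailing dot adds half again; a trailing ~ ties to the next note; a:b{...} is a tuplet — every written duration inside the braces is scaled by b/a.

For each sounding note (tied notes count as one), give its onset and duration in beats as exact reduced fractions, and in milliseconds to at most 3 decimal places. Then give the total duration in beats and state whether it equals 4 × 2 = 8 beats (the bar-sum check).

1) 0.0ms=0b +176.471ms=1/2b
2) 176.471ms=1/2b +176.471ms=1/2b
3) 352.941ms=1b +88.235ms=1/4b
4) 441.176ms=5/4b +88.235ms=1/4b
5) 529.412ms=3/2b +176.471ms=1/2b
6) 705.882ms=2b +100.84ms=2/7b
7) 806.723ms=16/7b +100.84ms=2/7b
8) 907.563ms=18/7b +100.84ms=2/7b
9) 1008.403ms=20/7b +100.84ms=2/7b
10) 1109.244ms=22/7b +100.84ms=2/7b
11) 1210.084ms=24/7b +100.84ms=2/7b
12) 1310.924ms=26/7b +50.42ms=1/7b
13) 1361.345ms=27/7b +50.42ms=1/7b
14) 1411.765ms=4b +176.471ms=1/2b
15) 1588.235ms=9/2b +176.471ms=1/2b
16) 1764.706ms=5b +352.941ms=1b
17) 2117.647ms=6b +100.84ms=2/7b
18) 2218.487ms=44/7b +100.84ms=2/7b
19) 2319.328ms=46/7b +100.84ms=2/7b
20) 2420.168ms=48/7b +100.84ms=2/7b
21) 2521.008ms=50/7b +100.84ms=2/7b
22) 2621.849ms=52/7b +201.681ms=4/7b
Σ=8b of 8 (170bpm 2/4) — PASS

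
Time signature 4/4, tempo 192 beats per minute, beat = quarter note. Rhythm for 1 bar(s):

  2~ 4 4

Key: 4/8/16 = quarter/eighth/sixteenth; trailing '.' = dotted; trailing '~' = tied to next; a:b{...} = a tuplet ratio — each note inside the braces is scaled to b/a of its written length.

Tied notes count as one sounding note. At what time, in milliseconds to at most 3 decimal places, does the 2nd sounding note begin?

1. 0.0ms @ 0 + 937.5ms (3)
2. 937.5ms @ 3 + 312.5ms (1)

note 2 onset = 3b = 937.5ms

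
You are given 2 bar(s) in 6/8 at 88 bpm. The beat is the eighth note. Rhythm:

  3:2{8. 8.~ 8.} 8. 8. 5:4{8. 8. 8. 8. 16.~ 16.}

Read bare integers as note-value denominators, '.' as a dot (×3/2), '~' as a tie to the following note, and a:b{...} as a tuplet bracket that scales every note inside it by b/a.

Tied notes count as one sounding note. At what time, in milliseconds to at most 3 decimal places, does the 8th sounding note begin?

note 8 onset = 48/5b = 6545.455ms

1. 0.0ms @ 0 + 681.818ms (1)
2. 681.818ms @ 1 + 1363.636ms (2)
3. 2045.455ms @ 3 + 1022.727ms (3/2)
4. 3068.182ms @ 9/2 + 1022.727ms (3/2)
5. 4090.909ms @ 6 + 818.182ms (6/5)
6. 4909.091ms @ 36/5 + 818.182ms (6/5)
7. 5727.273ms @ 42/5 + 818.182ms (6/5)
8. 6545.455ms @ 48/5 + 818.182ms (6/5)
9. 7363.636ms @ 54/5 + 818.182ms (6/5)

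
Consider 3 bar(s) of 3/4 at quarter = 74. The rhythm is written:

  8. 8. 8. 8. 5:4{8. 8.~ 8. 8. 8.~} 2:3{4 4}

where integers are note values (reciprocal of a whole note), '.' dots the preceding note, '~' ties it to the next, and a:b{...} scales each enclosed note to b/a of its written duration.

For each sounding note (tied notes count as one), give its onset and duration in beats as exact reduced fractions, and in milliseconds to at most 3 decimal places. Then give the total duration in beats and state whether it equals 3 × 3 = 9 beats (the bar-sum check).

1) 0.0ms=0b +608.108ms=3/4b
2) 608.108ms=3/4b +608.108ms=3/4b
3) 1216.216ms=3/2b +608.108ms=3/4b
4) 1824.324ms=9/4b +608.108ms=3/4b
5) 2432.432ms=3b +486.486ms=3/5b
6) 2918.919ms=18/5b +972.973ms=6/5b
7) 3891.892ms=24/5b +486.486ms=3/5b
8) 4378.378ms=27/5b +1702.703ms=21/10b
9) 6081.081ms=15/2b +1216.216ms=3/2b
Σ=9b of 9 (74bpm 3/4) — PASS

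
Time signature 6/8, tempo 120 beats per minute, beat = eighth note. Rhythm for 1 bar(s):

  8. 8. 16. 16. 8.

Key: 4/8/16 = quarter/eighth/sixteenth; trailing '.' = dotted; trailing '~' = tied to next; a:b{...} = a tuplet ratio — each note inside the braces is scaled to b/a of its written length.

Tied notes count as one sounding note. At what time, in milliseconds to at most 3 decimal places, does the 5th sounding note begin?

note 5 onset = 9/2b = 2250.0ms

1. 0.0ms @ 0 + 750.0ms (3/2)
2. 750.0ms @ 3/2 + 750.0ms (3/2)
3. 1500.0ms @ 3 + 375.0ms (3/4)
4. 1875.0ms @ 15/4 + 375.0ms (3/4)
5. 2250.0ms @ 9/2 + 750.0ms (3/2)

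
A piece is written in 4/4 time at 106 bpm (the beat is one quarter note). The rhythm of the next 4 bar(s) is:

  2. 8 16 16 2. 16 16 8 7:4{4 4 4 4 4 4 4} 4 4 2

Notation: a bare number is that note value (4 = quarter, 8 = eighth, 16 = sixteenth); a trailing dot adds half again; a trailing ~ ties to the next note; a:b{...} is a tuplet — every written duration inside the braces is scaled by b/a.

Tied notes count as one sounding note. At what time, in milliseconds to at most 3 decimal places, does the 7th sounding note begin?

note 7 onset = 29/4b = 4103.774ms

1. 0.0ms @ 0 + 1698.113ms (3)
2. 1698.113ms @ 3 + 283.019ms (1/2)
3. 1981.132ms @ 7/2 + 141.509ms (1/4)
4. 2122.642ms @ 15/4 + 141.509ms (1/4)
5. 2264.151ms @ 4 + 1698.113ms (3)
6. 3962.264ms @ 7 + 141.509ms (1/4)
7. 4103.774ms @ 29/4 + 141.509ms (1/4)
8. 4245.283ms @ 15/2 + 283.019ms (1/2)
9. 4528.302ms @ 8 + 323.45ms (4/7)
10. 4851.752ms @ 60/7 + 323.45ms (4/7)
11. 5175.202ms @ 64/7 + 323.45ms (4/7)
12. 5498.652ms @ 68/7 + 323.45ms (4/7)
13. 5822.102ms @ 72/7 + 323.45ms (4/7)
14. 6145.553ms @ 76/7 + 323.45ms (4/7)
15. 6469.003ms @ 80/7 + 323.45ms (4/7)
16. 6792.453ms @ 12 + 566.038ms (1)
17. 7358.491ms @ 13 + 566.038ms (1)
18. 7924.528ms @ 14 + 1132.075ms (2)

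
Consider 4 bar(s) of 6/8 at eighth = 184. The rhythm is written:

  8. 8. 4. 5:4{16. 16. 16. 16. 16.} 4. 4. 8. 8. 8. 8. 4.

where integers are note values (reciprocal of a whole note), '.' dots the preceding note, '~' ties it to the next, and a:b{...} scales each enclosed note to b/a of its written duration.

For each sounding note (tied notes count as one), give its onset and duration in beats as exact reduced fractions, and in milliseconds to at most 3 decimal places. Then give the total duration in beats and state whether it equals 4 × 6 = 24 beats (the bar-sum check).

1) 0.0ms=0b +489.13ms=3/2b
2) 489.13ms=3/2b +489.13ms=3/2b
3) 978.261ms=3b +978.261ms=3b
4) 1956.522ms=6b +195.652ms=3/5b
5) 2152.174ms=33/5b +195.652ms=3/5b
6) 2347.826ms=36/5b +195.652ms=3/5b
7) 2543.478ms=39/5b +195.652ms=3/5b
8) 2739.13ms=42/5b +195.652ms=3/5b
9) 2934.783ms=9b +978.261ms=3b
10) 3913.043ms=12b +978.261ms=3b
11) 4891.304ms=15b +489.13ms=3/2b
12) 5380.435ms=33/2b +489.13ms=3/2b
13) 5869.565ms=18b +489.13ms=3/2b
14) 6358.696ms=39/2b +489.13ms=3/2b
15) 6847.826ms=21b +978.261ms=3b
Σ=24b of 24 (184bpm 6/8) — PASS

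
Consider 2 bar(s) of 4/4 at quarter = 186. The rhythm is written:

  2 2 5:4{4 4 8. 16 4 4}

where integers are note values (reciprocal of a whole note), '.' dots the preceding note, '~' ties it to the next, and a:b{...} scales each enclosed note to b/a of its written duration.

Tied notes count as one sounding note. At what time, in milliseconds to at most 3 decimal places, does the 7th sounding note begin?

1. 0.0ms @ 0 + 645.161ms (2)
2. 645.161ms @ 2 + 645.161ms (2)
3. 1290.323ms @ 4 + 258.065ms (4/5)
4. 1548.387ms @ 24/5 + 258.065ms (4/5)
5. 1806.452ms @ 28/5 + 193.548ms (3/5)
6. 2000.0ms @ 31/5 + 64.516ms (1/5)
7. 2064.516ms @ 32/5 + 258.065ms (4/5)
8. 2322.581ms @ 36/5 + 258.065ms (4/5)

note 7 onset = 32/5b = 2064.516ms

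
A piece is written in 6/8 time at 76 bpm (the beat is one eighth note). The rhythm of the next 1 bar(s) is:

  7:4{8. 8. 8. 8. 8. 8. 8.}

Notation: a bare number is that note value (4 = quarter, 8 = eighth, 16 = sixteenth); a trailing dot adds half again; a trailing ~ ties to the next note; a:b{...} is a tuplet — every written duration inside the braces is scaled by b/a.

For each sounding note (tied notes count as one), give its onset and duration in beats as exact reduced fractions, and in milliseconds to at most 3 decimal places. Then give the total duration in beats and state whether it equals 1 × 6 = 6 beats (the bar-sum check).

1) 0.0ms=0b +676.692ms=6/7b
2) 676.692ms=6/7b +676.692ms=6/7b
3) 1353.383ms=12/7b +676.692ms=6/7b
4) 2030.075ms=18/7b +676.692ms=6/7b
5) 2706.767ms=24/7b +676.692ms=6/7b
6) 3383.459ms=30/7b +676.692ms=6/7b
7) 4060.15ms=36/7b +676.692ms=6/7b
Σ=6b of 6 (76bpm 6/8) — PASS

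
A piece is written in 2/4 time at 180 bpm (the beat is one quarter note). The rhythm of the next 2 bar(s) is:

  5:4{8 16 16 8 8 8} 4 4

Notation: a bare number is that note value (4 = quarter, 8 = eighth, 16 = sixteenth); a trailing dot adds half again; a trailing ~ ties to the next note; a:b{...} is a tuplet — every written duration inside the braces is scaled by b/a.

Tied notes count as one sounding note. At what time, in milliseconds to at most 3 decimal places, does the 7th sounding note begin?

note 7 onset = 2b = 666.667ms

1. 0.0ms @ 0 + 133.333ms (2/5)
2. 133.333ms @ 2/5 + 66.667ms (1/5)
3. 200.0ms @ 3/5 + 66.667ms (1/5)
4. 266.667ms @ 4/5 + 133.333ms (2/5)
5. 400.0ms @ 6/5 + 133.333ms (2/5)
6. 533.333ms @ 8/5 + 133.333ms (2/5)
7. 666.667ms @ 2 + 333.333ms (1)
8. 1000.0ms @ 3 + 333.333ms (1)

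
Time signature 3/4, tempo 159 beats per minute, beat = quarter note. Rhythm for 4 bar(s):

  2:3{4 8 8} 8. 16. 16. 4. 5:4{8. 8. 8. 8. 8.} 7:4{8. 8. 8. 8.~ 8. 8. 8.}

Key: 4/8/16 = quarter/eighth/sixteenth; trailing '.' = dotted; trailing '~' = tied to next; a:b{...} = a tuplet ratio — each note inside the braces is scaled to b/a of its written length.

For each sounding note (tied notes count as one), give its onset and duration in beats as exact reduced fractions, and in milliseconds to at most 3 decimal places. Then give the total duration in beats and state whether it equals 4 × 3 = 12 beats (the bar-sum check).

1) 0.0ms=0b +566.038ms=3/2b
2) 566.038ms=3/2b +283.019ms=3/4b
3) 849.057ms=9/4b +283.019ms=3/4b
4) 1132.075ms=3b +283.019ms=3/4b
5) 1415.094ms=15/4b +141.509ms=3/8b
6) 1556.604ms=33/8b +141.509ms=3/8b
7) 1698.113ms=9/2b +566.038ms=3/2b
8) 2264.151ms=6b +226.415ms=3/5b
9) 2490.566ms=33/5b +226.415ms=3/5b
10) 2716.981ms=36/5b +226.415ms=3/5b
11) 2943.396ms=39/5b +226.415ms=3/5b
12) 3169.811ms=42/5b +226.415ms=3/5b
13) 3396.226ms=9b +161.725ms=3/7b
14) 3557.951ms=66/7b +161.725ms=3/7b
15) 3719.677ms=69/7b +161.725ms=3/7b
16) 3881.402ms=72/7b +323.45ms=6/7b
17) 4204.852ms=78/7b +161.725ms=3/7b
18) 4366.577ms=81/7b +161.725ms=3/7b
Σ=12b of 12 (159bpm 3/4) — PASS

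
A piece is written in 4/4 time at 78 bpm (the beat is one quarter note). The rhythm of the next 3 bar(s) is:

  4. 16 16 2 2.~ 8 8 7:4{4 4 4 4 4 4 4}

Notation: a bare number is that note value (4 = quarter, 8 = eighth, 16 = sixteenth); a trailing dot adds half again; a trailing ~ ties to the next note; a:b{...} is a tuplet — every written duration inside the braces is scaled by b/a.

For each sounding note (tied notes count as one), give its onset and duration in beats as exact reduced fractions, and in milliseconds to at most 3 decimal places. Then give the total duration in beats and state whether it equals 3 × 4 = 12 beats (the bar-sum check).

1) 0.0ms=0b +1153.846ms=3/2b
2) 1153.846ms=3/2b +192.308ms=1/4b
3) 1346.154ms=7/4b +192.308ms=1/4b
4) 1538.462ms=2b +1538.462ms=2b
5) 3076.923ms=4b +2692.308ms=7/2b
6) 5769.231ms=15/2b +384.615ms=1/2b
7) 6153.846ms=8b +439.56ms=4/7b
8) 6593.407ms=60/7b +439.56ms=4/7b
9) 7032.967ms=64/7b +439.56ms=4/7b
10) 7472.527ms=68/7b +439.56ms=4/7b
11) 7912.088ms=72/7b +439.56ms=4/7b
12) 8351.648ms=76/7b +439.56ms=4/7b
13) 8791.209ms=80/7b +439.56ms=4/7b
Σ=12b of 12 (78bpm 4/4) — PASS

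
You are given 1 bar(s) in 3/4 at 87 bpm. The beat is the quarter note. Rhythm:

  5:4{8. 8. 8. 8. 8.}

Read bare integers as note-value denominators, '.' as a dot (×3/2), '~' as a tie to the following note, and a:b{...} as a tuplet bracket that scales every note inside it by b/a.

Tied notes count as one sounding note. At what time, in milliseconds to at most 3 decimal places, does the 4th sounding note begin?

1. 0.0ms @ 0 + 413.793ms (3/5)
2. 413.793ms @ 3/5 + 413.793ms (3/5)
3. 827.586ms @ 6/5 + 413.793ms (3/5)
4. 1241.379ms @ 9/5 + 413.793ms (3/5)
5. 1655.172ms @ 12/5 + 413.793ms (3/5)

note 4 onset = 9/5b = 1241.379ms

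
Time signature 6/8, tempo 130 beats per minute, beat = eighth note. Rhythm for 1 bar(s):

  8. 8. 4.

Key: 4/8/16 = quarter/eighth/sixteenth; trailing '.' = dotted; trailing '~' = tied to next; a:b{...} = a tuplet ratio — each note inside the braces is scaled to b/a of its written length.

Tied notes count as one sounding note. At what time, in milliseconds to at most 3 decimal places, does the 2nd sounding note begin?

note 2 onset = 3/2b = 692.308ms

1. 0.0ms @ 0 + 692.308ms (3/2)
2. 692.308ms @ 3/2 + 692.308ms (3/2)
3. 1384.615ms @ 3 + 1384.615ms (3)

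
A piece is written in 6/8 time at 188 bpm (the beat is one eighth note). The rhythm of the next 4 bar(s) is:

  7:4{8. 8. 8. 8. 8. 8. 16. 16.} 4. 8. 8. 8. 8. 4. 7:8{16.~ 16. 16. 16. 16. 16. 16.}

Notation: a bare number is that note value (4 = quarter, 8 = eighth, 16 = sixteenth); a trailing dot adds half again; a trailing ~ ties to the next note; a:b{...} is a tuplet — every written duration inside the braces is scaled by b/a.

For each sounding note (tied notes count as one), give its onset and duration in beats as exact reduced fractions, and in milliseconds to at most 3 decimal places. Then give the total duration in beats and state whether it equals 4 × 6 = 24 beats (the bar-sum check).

1) 0.0ms=0b +273.556ms=6/7b
2) 273.556ms=6/7b +273.556ms=6/7b
3) 547.112ms=12/7b +273.556ms=6/7b
4) 820.669ms=18/7b +273.556ms=6/7b
5) 1094.225ms=24/7b +273.556ms=6/7b
6) 1367.781ms=30/7b +273.556ms=6/7b
7) 1641.337ms=36/7b +136.778ms=3/7b
8) 1778.116ms=39/7b +136.778ms=3/7b
9) 1914.894ms=6b +957.447ms=3b
10) 2872.34ms=9b +478.723ms=3/2b
11) 3351.064ms=21/2b +478.723ms=3/2b
12) 3829.787ms=12b +478.723ms=3/2b
13) 4308.511ms=27/2b +478.723ms=3/2b
14) 4787.234ms=15b +957.447ms=3b
15) 5744.681ms=18b +547.112ms=12/7b
16) 6291.793ms=138/7b +273.556ms=6/7b
17) 6565.35ms=144/7b +273.556ms=6/7b
18) 6838.906ms=150/7b +273.556ms=6/7b
19) 7112.462ms=156/7b +273.556ms=6/7b
20) 7386.018ms=162/7b +273.556ms=6/7b
Σ=24b of 24 (188bpm 6/8) — PASS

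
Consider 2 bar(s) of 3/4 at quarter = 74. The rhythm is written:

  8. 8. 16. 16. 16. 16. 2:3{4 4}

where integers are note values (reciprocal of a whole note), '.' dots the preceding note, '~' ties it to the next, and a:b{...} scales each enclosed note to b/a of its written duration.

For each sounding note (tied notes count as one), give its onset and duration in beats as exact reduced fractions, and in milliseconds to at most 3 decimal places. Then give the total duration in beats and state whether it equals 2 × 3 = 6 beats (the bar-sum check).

1) 0.0ms=0b +608.108ms=3/4b
2) 608.108ms=3/4b +608.108ms=3/4b
3) 1216.216ms=3/2b +304.054ms=3/8b
4) 1520.27ms=15/8b +304.054ms=3/8b
5) 1824.324ms=9/4b +304.054ms=3/8b
6) 2128.378ms=21/8b +304.054ms=3/8b
7) 2432.432ms=3b +1216.216ms=3/2b
8) 3648.649ms=9/2b +1216.216ms=3/2b
Σ=6b of 6 (74bpm 3/4) — PASS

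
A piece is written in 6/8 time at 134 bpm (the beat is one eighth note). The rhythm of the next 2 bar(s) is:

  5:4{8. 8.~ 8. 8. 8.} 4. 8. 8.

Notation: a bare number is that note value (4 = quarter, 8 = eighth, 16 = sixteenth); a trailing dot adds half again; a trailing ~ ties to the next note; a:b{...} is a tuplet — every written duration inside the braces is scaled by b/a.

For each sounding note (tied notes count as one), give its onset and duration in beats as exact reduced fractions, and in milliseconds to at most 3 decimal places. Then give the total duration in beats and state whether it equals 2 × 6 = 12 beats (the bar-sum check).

1) 0.0ms=0b +537.313ms=6/5b
2) 537.313ms=6/5b +1074.627ms=12/5b
3) 1611.94ms=18/5b +537.313ms=6/5b
4) 2149.254ms=24/5b +537.313ms=6/5b
5) 2686.567ms=6b +1343.284ms=3b
6) 4029.851ms=9b +671.642ms=3/2b
7) 4701.493ms=21/2b +671.642ms=3/2b
Σ=12b of 12 (134bpm 6/8) — PASS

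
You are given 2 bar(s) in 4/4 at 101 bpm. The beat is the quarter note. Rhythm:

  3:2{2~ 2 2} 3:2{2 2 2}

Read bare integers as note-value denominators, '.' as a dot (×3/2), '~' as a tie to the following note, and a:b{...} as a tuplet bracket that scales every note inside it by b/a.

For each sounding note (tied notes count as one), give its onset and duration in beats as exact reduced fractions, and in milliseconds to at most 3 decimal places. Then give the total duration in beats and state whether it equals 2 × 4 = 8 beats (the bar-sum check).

1) 0.0ms=0b +1584.158ms=8/3b
2) 1584.158ms=8/3b +792.079ms=4/3b
3) 2376.238ms=4b +792.079ms=4/3b
4) 3168.317ms=16/3b +792.079ms=4/3b
5) 3960.396ms=20/3b +792.079ms=4/3b
Σ=8b of 8 (101bpm 4/4) — PASS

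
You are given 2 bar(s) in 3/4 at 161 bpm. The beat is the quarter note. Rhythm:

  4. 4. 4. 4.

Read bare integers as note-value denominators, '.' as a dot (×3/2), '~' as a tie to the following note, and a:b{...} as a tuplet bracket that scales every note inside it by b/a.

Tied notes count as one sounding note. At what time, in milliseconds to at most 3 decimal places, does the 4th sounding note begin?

1. 0.0ms @ 0 + 559.006ms (3/2)
2. 559.006ms @ 3/2 + 559.006ms (3/2)
3. 1118.012ms @ 3 + 559.006ms (3/2)
4. 1677.019ms @ 9/2 + 559.006ms (3/2)

note 4 onset = 9/2b = 1677.019ms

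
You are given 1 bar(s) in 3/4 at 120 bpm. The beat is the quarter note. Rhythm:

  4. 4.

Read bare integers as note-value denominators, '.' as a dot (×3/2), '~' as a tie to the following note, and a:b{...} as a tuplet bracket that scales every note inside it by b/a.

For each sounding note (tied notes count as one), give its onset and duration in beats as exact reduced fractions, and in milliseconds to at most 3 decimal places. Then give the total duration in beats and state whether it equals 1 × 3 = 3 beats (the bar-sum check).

1) 0.0ms=0b +750.0ms=3/2b
2) 750.0ms=3/2b +750.0ms=3/2b
Σ=3b of 3 (120bpm 3/4) — PASS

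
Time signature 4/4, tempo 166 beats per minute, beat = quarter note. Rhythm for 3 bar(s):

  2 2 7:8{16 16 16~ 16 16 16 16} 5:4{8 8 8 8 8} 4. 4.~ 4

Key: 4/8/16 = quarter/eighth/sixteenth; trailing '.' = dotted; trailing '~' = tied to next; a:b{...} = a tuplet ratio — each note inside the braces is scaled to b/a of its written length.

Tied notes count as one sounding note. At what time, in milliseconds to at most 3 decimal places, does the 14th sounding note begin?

note 14 onset = 8b = 2891.566ms

1. 0.0ms @ 0 + 722.892ms (2)
2. 722.892ms @ 2 + 722.892ms (2)
3. 1445.783ms @ 4 + 103.27ms (2/7)
4. 1549.053ms @ 30/7 + 103.27ms (2/7)
5. 1652.324ms @ 32/7 + 206.54ms (4/7)
6. 1858.864ms @ 36/7 + 103.27ms (2/7)
7. 1962.134ms @ 38/7 + 103.27ms (2/7)
8. 2065.404ms @ 40/7 + 103.27ms (2/7)
9. 2168.675ms @ 6 + 144.578ms (2/5)
10. 2313.253ms @ 32/5 + 144.578ms (2/5)
11. 2457.831ms @ 34/5 + 144.578ms (2/5)
12. 2602.41ms @ 36/5 + 144.578ms (2/5)
13. 2746.988ms @ 38/5 + 144.578ms (2/5)
14. 2891.566ms @ 8 + 542.169ms (3/2)
15. 3433.735ms @ 19/2 + 903.614ms (5/2)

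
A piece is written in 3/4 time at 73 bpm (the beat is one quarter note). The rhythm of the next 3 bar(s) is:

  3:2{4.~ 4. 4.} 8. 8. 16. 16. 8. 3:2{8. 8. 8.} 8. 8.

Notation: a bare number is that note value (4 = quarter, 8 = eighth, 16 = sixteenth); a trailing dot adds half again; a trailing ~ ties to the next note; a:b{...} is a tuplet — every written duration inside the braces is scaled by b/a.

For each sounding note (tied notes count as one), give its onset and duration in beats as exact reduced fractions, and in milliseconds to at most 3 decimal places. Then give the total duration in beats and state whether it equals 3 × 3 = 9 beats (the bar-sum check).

1) 0.0ms=0b +1643.836ms=2b
2) 1643.836ms=2b +821.918ms=1b
3) 2465.753ms=3b +616.438ms=3/4b
4) 3082.192ms=15/4b +616.438ms=3/4b
5) 3698.63ms=9/2b +308.219ms=3/8b
6) 4006.849ms=39/8b +308.219ms=3/8b
7) 4315.068ms=21/4b +616.438ms=3/4b
8) 4931.507ms=6b +410.959ms=1/2b
9) 5342.466ms=13/2b +410.959ms=1/2b
10) 5753.425ms=7b +410.959ms=1/2b
11) 6164.384ms=15/2b +616.438ms=3/4b
12) 6780.822ms=33/4b +616.438ms=3/4b
Σ=9b of 9 (73bpm 3/4) — PASS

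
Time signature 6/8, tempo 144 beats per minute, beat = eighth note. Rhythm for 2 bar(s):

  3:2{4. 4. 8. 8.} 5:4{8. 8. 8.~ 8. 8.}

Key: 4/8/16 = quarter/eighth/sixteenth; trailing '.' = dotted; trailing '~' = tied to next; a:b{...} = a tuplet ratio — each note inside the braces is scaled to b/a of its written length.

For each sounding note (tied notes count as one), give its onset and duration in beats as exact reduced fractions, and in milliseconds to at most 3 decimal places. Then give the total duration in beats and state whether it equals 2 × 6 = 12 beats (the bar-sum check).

1) 0.0ms=0b +833.333ms=2b
2) 833.333ms=2b +833.333ms=2b
3) 1666.667ms=4b +416.667ms=1b
4) 2083.333ms=5b +416.667ms=1b
5) 2500.0ms=6b +500.0ms=6/5b
6) 3000.0ms=36/5b +500.0ms=6/5b
7) 3500.0ms=42/5b +1000.0ms=12/5b
8) 4500.0ms=54/5b +500.0ms=6/5b
Σ=12b of 12 (144bpm 6/8) — PASS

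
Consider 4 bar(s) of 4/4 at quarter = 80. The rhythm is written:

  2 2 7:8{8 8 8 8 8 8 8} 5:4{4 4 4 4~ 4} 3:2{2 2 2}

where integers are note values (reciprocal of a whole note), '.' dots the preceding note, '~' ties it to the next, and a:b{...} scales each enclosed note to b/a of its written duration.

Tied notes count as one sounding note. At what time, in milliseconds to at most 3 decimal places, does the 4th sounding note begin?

note 4 onset = 32/7b = 3428.571ms

1. 0.0ms @ 0 + 1500.0ms (2)
2. 1500.0ms @ 2 + 1500.0ms (2)
3. 3000.0ms @ 4 + 428.571ms (4/7)
4. 3428.571ms @ 32/7 + 428.571ms (4/7)
5. 3857.143ms @ 36/7 + 428.571ms (4/7)
6. 4285.714ms @ 40/7 + 428.571ms (4/7)
7. 4714.286ms @ 44/7 + 428.571ms (4/7)
8. 5142.857ms @ 48/7 + 428.571ms (4/7)
9. 5571.429ms @ 52/7 + 428.571ms (4/7)
10. 6000.0ms @ 8 + 600.0ms (4/5)
11. 6600.0ms @ 44/5 + 600.0ms (4/5)
12. 7200.0ms @ 48/5 + 600.0ms (4/5)
13. 7800.0ms @ 52/5 + 1200.0ms (8/5)
14. 9000.0ms @ 12 + 1000.0ms (4/3)
15. 10000.0ms @ 40/3 + 1000.0ms (4/3)
16. 11000.0ms @ 44/3 + 1000.0ms (4/3)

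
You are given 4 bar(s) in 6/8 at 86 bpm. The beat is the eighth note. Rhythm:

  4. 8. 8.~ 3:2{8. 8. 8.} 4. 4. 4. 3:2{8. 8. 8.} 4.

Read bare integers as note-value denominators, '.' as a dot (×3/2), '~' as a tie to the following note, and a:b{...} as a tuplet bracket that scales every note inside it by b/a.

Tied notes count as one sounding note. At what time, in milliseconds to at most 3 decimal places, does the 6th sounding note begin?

note 6 onset = 9b = 6279.07ms

1. 0.0ms @ 0 + 2093.023ms (3)
2. 2093.023ms @ 3 + 1046.512ms (3/2)
3. 3139.535ms @ 9/2 + 1744.186ms (5/2)
4. 4883.721ms @ 7 + 697.674ms (1)
5. 5581.395ms @ 8 + 697.674ms (1)
6. 6279.07ms @ 9 + 2093.023ms (3)
7. 8372.093ms @ 12 + 2093.023ms (3)
8. 10465.116ms @ 15 + 2093.023ms (3)
9. 12558.14ms @ 18 + 697.674ms (1)
10. 13255.814ms @ 19 + 697.674ms (1)
11. 13953.488ms @ 20 + 697.674ms (1)
12. 14651.163ms @ 21 + 2093.023ms (3)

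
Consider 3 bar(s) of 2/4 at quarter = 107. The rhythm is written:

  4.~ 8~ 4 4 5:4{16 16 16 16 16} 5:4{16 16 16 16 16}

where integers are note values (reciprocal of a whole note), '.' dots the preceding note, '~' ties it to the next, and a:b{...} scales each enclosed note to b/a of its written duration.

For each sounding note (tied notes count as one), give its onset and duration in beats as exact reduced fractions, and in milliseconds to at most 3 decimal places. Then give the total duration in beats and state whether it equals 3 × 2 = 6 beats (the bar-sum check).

1) 0.0ms=0b +1682.243ms=3b
2) 1682.243ms=3b +560.748ms=1b
3) 2242.991ms=4b +112.15ms=1/5b
4) 2355.14ms=21/5b +112.15ms=1/5b
5) 2467.29ms=22/5b +112.15ms=1/5b
6) 2579.439ms=23/5b +112.15ms=1/5b
7) 2691.589ms=24/5b +112.15ms=1/5b
8) 2803.738ms=5b +112.15ms=1/5b
9) 2915.888ms=26/5b +112.15ms=1/5b
10) 3028.037ms=27/5b +112.15ms=1/5b
11) 3140.187ms=28/5b +112.15ms=1/5b
12) 3252.336ms=29/5b +112.15ms=1/5b
Σ=6b of 6 (107bpm 2/4) — PASS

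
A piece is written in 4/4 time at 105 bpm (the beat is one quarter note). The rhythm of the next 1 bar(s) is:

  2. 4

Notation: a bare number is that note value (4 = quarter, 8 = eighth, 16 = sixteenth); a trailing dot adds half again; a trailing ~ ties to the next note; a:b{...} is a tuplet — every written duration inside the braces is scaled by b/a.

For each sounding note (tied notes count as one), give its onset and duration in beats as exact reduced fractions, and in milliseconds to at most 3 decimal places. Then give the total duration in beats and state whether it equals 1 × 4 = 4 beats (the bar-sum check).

1) 0.0ms=0b +1714.286ms=3b
2) 1714.286ms=3b +571.429ms=1b
Σ=4b of 4 (105bpm 4/4) — PASS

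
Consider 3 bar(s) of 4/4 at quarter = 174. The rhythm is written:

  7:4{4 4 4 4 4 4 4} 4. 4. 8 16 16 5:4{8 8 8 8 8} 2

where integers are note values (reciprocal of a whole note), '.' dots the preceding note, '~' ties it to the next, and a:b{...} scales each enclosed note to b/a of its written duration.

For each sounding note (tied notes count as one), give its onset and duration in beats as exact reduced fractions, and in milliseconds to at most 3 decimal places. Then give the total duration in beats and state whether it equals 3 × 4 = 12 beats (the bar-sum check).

1) 0.0ms=0b +197.044ms=4/7b
2) 197.044ms=4/7b +197.044ms=4/7b
3) 394.089ms=8/7b +197.044ms=4/7b
4) 591.133ms=12/7b +197.044ms=4/7b
5) 788.177ms=16/7b +197.044ms=4/7b
6) 985.222ms=20/7b +197.044ms=4/7b
7) 1182.266ms=24/7b +197.044ms=4/7b
8) 1379.31ms=4b +517.241ms=3/2b
9) 1896.552ms=11/2b +517.241ms=3/2b
10) 2413.793ms=7b +172.414ms=1/2b
11) 2586.207ms=15/2b +86.207ms=1/4b
12) 2672.414ms=31/4b +86.207ms=1/4b
13) 2758.621ms=8b +137.931ms=2/5b
14) 2896.552ms=42/5b +137.931ms=2/5b
15) 3034.483ms=44/5b +137.931ms=2/5b
16) 3172.414ms=46/5b +137.931ms=2/5b
17) 3310.345ms=48/5b +137.931ms=2/5b
18) 3448.276ms=10b +689.655ms=2b
Σ=12b of 12 (174bpm 4/4) — PASS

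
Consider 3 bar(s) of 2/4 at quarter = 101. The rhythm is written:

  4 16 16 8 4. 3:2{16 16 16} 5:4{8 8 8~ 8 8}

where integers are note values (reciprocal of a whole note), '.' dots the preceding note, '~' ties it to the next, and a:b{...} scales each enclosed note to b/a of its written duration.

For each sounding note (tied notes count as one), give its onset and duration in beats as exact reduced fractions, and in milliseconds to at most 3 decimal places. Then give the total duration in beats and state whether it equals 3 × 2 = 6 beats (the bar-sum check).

1) 0.0ms=0b +594.059ms=1b
2) 594.059ms=1b +148.515ms=1/4b
3) 742.574ms=5/4b +148.515ms=1/4b
4) 891.089ms=3/2b +297.03ms=1/2b
5) 1188.119ms=2b +891.089ms=3/2b
6) 2079.208ms=7/2b +99.01ms=1/6b
7) 2178.218ms=11/3b +99.01ms=1/6b
8) 2277.228ms=23/6b +99.01ms=1/6b
9) 2376.238ms=4b +237.624ms=2/5b
10) 2613.861ms=22/5b +237.624ms=2/5b
11) 2851.485ms=24/5b +475.248ms=4/5b
12) 3326.733ms=28/5b +237.624ms=2/5b
Σ=6b of 6 (101bpm 2/4) — PASS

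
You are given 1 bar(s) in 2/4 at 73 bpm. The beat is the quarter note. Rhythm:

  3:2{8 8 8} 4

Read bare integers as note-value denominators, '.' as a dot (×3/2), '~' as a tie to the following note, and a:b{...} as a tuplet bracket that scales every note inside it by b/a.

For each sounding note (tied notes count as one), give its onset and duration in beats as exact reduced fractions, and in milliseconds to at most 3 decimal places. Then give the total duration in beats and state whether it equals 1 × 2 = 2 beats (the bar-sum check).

1) 0.0ms=0b +273.973ms=1/3b
2) 273.973ms=1/3b +273.973ms=1/3b
3) 547.945ms=2/3b +273.973ms=1/3b
4) 821.918ms=1b +821.918ms=1b
Σ=2b of 2 (73bpm 2/4) — PASS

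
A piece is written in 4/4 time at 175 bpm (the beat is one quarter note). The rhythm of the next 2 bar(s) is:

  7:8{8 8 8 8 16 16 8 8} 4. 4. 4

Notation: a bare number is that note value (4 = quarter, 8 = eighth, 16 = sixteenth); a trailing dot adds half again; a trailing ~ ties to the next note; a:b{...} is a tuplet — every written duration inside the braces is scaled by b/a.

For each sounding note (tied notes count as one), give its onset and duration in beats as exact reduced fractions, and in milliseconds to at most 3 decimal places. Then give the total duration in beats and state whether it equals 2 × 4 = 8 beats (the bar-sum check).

1) 0.0ms=0b +195.918ms=4/7b
2) 195.918ms=4/7b +195.918ms=4/7b
3) 391.837ms=8/7b +195.918ms=4/7b
4) 587.755ms=12/7b +195.918ms=4/7b
5) 783.673ms=16/7b +97.959ms=2/7b
6) 881.633ms=18/7b +97.959ms=2/7b
7) 979.592ms=20/7b +195.918ms=4/7b
8) 1175.51ms=24/7b +195.918ms=4/7b
9) 1371.429ms=4b +514.286ms=3/2b
10) 1885.714ms=11/2b +514.286ms=3/2b
11) 2400.0ms=7b +342.857ms=1b
Σ=8b of 8 (175bpm 4/4) — PASS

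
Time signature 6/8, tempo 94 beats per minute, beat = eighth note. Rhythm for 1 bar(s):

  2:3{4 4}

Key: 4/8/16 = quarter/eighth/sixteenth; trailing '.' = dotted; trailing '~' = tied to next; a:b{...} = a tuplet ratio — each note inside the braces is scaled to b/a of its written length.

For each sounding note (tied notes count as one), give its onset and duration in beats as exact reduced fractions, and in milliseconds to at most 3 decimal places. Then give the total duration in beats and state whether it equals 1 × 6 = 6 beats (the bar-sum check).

1) 0.0ms=0b +1914.894ms=3b
2) 1914.894ms=3b +1914.894ms=3b
Σ=6b of 6 (94bpm 6/8) — PASS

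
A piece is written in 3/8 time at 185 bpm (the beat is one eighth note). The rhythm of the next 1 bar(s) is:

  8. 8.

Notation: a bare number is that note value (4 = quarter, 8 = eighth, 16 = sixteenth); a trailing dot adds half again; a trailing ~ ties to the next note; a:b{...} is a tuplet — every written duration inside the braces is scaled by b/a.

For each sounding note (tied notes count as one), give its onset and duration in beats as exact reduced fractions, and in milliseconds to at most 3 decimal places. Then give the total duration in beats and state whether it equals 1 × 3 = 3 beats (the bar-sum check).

1) 0.0ms=0b +486.486ms=3/2b
2) 486.486ms=3/2b +486.486ms=3/2b
Σ=3b of 3 (185bpm 3/8) — PASS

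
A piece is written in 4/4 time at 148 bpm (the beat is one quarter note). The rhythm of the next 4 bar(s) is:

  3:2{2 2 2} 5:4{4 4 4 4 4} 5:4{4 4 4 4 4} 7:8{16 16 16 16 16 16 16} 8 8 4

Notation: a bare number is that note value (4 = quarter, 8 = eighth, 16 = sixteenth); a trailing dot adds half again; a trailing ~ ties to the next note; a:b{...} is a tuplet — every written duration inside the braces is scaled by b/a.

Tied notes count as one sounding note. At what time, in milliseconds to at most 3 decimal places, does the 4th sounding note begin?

note 4 onset = 4b = 1621.622ms

1. 0.0ms @ 0 + 540.541ms (4/3)
2. 540.541ms @ 4/3 + 540.541ms (4/3)
3. 1081.081ms @ 8/3 + 540.541ms (4/3)
4. 1621.622ms @ 4 + 324.324ms (4/5)
5. 1945.946ms @ 24/5 + 324.324ms (4/5)
6. 2270.27ms @ 28/5 + 324.324ms (4/5)
7. 2594.595ms @ 32/5 + 324.324ms (4/5)
8. 2918.919ms @ 36/5 + 324.324ms (4/5)
9. 3243.243ms @ 8 + 324.324ms (4/5)
10. 3567.568ms @ 44/5 + 324.324ms (4/5)
11. 3891.892ms @ 48/5 + 324.324ms (4/5)
12. 4216.216ms @ 52/5 + 324.324ms (4/5)
13. 4540.541ms @ 56/5 + 324.324ms (4/5)
14. 4864.865ms @ 12 + 115.83ms (2/7)
15. 4980.695ms @ 86/7 + 115.83ms (2/7)
16. 5096.525ms @ 88/7 + 115.83ms (2/7)
17. 5212.355ms @ 90/7 + 115.83ms (2/7)
18. 5328.185ms @ 92/7 + 115.83ms (2/7)
19. 5444.015ms @ 94/7 + 115.83ms (2/7)
20. 5559.846ms @ 96/7 + 115.83ms (2/7)
21. 5675.676ms @ 14 + 202.703ms (1/2)
22. 5878.378ms @ 29/2 + 202.703ms (1/2)
23. 6081.081ms @ 15 + 405.405ms (1)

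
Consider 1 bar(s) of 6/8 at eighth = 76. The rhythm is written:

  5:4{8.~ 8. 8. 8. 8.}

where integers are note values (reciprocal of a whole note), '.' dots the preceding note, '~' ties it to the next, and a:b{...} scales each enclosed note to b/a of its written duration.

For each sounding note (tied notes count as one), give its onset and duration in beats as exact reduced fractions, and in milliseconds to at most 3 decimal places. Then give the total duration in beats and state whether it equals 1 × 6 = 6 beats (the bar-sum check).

1) 0.0ms=0b +1894.737ms=12/5b
2) 1894.737ms=12/5b +947.368ms=6/5b
3) 2842.105ms=18/5b +947.368ms=6/5b
4) 3789.474ms=24/5b +947.368ms=6/5b
Σ=6b of 6 (76bpm 6/8) — PASS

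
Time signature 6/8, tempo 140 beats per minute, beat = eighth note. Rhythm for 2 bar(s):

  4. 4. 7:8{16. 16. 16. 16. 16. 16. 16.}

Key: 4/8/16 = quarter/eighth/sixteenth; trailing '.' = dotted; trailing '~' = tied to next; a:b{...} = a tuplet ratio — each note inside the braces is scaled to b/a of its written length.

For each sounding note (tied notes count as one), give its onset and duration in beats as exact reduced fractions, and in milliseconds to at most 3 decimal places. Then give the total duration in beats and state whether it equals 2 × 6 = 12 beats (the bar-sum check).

1) 0.0ms=0b +1285.714ms=3b
2) 1285.714ms=3b +1285.714ms=3b
3) 2571.429ms=6b +367.347ms=6/7b
4) 2938.776ms=48/7b +367.347ms=6/7b
5) 3306.122ms=54/7b +367.347ms=6/7b
6) 3673.469ms=60/7b +367.347ms=6/7b
7) 4040.816ms=66/7b +367.347ms=6/7b
8) 4408.163ms=72/7b +367.347ms=6/7b
9) 4775.51ms=78/7b +367.347ms=6/7b
Σ=12b of 12 (140bpm 6/8) — PASS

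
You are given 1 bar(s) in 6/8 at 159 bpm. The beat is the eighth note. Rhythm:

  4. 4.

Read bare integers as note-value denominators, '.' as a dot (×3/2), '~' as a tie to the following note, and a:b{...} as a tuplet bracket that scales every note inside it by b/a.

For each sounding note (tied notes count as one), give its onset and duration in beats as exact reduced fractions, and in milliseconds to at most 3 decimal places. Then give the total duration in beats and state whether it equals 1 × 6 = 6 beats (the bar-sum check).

1) 0.0ms=0b +1132.075ms=3b
2) 1132.075ms=3b +1132.075ms=3b
Σ=6b of 6 (159bpm 6/8) — PASS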